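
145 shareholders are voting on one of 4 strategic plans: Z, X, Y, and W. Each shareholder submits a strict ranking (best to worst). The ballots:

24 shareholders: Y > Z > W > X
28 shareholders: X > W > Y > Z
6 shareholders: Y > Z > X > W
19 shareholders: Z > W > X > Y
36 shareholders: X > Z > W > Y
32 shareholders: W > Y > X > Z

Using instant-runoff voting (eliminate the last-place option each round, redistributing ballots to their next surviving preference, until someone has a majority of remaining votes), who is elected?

Round 1: Z 19, X 64, Y 30, W 32. Eliminate Z.
Round 2: X 64, Y 30, W 51. Eliminate Y.
Round 3: X 70, W 75. W has a majority.

W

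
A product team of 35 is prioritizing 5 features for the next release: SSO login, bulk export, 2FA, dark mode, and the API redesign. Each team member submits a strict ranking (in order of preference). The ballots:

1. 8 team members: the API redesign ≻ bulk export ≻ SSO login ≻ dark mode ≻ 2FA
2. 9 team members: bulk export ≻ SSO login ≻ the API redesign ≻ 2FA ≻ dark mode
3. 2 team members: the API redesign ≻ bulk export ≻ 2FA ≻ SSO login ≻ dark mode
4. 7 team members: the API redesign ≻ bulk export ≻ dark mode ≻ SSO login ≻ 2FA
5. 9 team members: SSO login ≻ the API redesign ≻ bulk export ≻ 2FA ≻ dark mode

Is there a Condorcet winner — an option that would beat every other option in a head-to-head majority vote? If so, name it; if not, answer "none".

none

Checking pairwise contests:
bulk export beats SSO login 26–9.
the API redesign beats bulk export 26–9.
SSO login beats 2FA 33–2.
SSO login beats dark mode 28–7.
SSO login beats the API redesign 18–17.
Every option loses at least one head-to-head, so there is no Condorcet winner.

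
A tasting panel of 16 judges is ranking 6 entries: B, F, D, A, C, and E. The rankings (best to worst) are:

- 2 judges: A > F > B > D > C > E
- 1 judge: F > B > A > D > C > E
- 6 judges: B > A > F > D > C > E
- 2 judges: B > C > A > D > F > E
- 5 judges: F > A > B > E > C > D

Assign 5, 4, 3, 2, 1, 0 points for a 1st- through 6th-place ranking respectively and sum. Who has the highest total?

B

B: 2·3 + 1·4 + 6·5 + 2·5 + 5·3 = 65
F: 2·4 + 1·5 + 6·3 + 2·1 + 5·5 = 58
D: 2·2 + 1·2 + 6·2 + 2·2 + 5·0 = 22
A: 2·5 + 1·3 + 6·4 + 2·3 + 5·4 = 63
C: 2·1 + 1·1 + 6·1 + 2·4 + 5·1 = 22
E: 2·0 + 1·0 + 6·0 + 2·0 + 5·2 = 10
B has the highest Borda score (65).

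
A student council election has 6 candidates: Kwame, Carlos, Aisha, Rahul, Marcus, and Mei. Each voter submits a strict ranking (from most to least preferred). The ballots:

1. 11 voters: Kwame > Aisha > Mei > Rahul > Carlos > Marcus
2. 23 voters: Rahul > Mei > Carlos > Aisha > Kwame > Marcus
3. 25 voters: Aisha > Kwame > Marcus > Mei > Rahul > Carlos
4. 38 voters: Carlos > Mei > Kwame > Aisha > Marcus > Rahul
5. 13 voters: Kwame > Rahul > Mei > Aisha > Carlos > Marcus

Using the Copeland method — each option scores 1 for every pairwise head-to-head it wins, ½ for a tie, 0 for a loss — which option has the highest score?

Mei

Kwame: beats Aisha, Rahul, and Marcus; loses to Carlos and Mei → score 3.
Carlos: beats Kwame, Aisha, and Marcus; loses to Rahul and Mei → score 3.
Aisha: beats Rahul and Marcus; loses to Kwame, Carlos, and Mei → score 2.
Rahul: beats Carlos; loses to Kwame, Aisha, Marcus, and Mei → score 1.
Marcus: beats Rahul; loses to Kwame, Carlos, Aisha, and Mei → score 1.
Mei: beats Kwame, Carlos, Aisha, Rahul, and Marcus → score 5.
Mei has the best pairwise record.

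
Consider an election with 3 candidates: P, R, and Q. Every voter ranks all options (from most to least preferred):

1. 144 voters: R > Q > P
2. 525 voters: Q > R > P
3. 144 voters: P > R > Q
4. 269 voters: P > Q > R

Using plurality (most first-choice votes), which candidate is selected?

First-place votes: P 413, R 144, Q 525.
Q has the most first-place votes.

Q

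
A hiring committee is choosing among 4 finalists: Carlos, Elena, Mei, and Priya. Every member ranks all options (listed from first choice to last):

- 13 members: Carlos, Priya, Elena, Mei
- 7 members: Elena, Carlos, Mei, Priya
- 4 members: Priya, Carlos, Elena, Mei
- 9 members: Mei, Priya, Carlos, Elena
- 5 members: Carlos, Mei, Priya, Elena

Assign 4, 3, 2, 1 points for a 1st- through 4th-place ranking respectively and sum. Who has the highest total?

Carlos: 13·4 + 7·3 + 4·3 + 9·2 + 5·4 = 123
Elena: 13·2 + 7·4 + 4·2 + 9·1 + 5·1 = 76
Mei: 13·1 + 7·2 + 4·1 + 9·4 + 5·3 = 82
Priya: 13·3 + 7·1 + 4·4 + 9·3 + 5·2 = 99
Carlos has the highest Borda score (123).

Carlos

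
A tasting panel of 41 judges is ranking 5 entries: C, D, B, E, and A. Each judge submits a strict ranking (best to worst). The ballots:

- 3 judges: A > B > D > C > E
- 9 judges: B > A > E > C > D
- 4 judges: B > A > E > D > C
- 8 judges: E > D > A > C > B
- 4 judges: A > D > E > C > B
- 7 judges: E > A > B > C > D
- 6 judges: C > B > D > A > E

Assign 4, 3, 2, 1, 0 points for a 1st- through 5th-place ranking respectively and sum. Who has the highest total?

C: 3·1 + 9·1 + 4·0 + 8·1 + 4·1 + 7·1 + 6·4 = 55
D: 3·2 + 9·0 + 4·1 + 8·3 + 4·3 + 7·0 + 6·2 = 58
B: 3·3 + 9·4 + 4·4 + 8·0 + 4·0 + 7·2 + 6·3 = 93
E: 3·0 + 9·2 + 4·2 + 8·4 + 4·2 + 7·4 + 6·0 = 94
A: 3·4 + 9·3 + 4·3 + 8·2 + 4·4 + 7·3 + 6·1 = 110
A has the highest Borda score (110).

A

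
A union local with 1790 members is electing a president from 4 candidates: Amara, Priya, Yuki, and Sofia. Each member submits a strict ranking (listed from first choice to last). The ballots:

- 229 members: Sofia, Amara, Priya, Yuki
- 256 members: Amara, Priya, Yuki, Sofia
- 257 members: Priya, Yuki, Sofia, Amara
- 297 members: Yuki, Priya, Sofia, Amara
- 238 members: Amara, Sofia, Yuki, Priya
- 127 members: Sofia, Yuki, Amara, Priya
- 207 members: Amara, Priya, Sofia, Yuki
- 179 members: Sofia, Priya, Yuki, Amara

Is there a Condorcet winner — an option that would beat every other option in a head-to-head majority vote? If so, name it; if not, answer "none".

Checking pairwise contests:
Sofia beats Amara 1089–701.
Amara beats Priya 1057–733.
Amara beats Yuki 930–860.
Priya beats Sofia 1017–773.
Every option loses at least one head-to-head, so there is no Condorcet winner.

none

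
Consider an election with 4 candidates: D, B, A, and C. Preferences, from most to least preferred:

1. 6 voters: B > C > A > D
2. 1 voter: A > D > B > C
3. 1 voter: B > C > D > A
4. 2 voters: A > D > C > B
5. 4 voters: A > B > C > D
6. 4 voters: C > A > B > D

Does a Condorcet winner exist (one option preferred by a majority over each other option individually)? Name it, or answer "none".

none

Checking pairwise contests:
B beats D 15–3.
A beats B 11–7.
C beats A 11–7.
B beats C 12–6.
Every option loses at least one head-to-head, so there is no Condorcet winner.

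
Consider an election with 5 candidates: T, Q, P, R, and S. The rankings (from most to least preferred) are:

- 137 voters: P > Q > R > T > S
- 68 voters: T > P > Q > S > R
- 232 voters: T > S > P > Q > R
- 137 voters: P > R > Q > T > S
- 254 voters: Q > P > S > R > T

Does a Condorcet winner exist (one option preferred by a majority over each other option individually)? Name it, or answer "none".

P vs T: 528–300 for P.
P vs Q: 574–254 for P.
P vs R: 828–0 for P.
P vs S: 596–232 for P.
P beats every other option head-to-head.

P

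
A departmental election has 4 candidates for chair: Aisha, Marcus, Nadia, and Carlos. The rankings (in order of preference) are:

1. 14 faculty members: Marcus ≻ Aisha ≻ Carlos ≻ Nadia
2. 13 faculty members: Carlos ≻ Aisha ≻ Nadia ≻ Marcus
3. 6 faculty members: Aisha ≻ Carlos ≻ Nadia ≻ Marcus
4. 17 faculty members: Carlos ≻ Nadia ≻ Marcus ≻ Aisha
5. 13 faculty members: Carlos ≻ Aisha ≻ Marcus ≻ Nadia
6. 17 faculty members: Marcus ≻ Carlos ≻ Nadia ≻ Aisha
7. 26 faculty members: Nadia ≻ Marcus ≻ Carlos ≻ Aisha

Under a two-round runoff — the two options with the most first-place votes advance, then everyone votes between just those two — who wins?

Round 1 first-place votes: Aisha 6, Marcus 31, Nadia 26, Carlos 43.
Carlos and Marcus advance.
Runoff: Carlos is preferred to Marcus by 49 voters; Marcus by 57.
Marcus wins the runoff.

Marcus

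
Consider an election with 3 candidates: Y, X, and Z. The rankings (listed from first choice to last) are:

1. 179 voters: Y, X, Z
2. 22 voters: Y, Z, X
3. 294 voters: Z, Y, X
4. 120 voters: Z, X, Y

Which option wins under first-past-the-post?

First-place votes: Y 201, X 0, Z 414.
Z has the most first-place votes.

Z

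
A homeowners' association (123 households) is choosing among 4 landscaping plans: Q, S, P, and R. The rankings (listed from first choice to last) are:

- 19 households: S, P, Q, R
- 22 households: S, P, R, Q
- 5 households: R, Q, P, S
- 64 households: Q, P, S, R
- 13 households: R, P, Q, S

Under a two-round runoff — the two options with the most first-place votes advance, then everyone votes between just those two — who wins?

Round 1 first-place votes: Q 64, S 41, P 0, R 18.
Q and S advance.
Runoff: Q is preferred to S by 82 voters; S by 41.
Q wins the runoff.

Q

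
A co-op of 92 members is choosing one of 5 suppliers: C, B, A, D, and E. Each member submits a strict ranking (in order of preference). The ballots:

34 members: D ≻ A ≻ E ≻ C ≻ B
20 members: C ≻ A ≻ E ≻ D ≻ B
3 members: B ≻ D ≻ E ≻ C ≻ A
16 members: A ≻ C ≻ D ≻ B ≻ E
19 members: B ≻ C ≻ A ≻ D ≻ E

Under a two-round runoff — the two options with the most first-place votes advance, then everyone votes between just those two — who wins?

Round 1 first-place votes: C 20, B 22, A 16, D 34, E 0.
D and B advance.
Runoff: D is preferred to B by 70 voters; B by 22.
D wins the runoff.

D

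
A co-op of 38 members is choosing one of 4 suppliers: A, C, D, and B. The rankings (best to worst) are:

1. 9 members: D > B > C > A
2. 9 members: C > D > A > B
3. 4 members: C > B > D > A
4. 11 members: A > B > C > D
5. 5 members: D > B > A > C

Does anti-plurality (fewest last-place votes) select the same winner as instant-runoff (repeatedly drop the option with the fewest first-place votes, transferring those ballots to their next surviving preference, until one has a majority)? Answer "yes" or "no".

yes

Anti-plurality — last-place votes: A 13, C 5, D 11, B 9. Winner: C.
Instant-runoff — R1 A 11, C 13, D 14, B 0 (B out); R2 A 11, C 13, D 14 (A out); R3 C 24, D 14 (C winner). Winner: C.
The two methods agree.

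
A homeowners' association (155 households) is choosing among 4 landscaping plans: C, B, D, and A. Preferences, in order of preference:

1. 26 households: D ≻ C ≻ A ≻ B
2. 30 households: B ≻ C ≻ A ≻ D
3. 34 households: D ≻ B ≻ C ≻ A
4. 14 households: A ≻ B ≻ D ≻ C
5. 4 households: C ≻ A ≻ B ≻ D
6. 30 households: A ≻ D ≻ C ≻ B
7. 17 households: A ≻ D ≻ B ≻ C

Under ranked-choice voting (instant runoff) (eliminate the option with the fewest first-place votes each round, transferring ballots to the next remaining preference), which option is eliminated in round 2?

Round 1: C 4, B 30, D 60, A 61. Eliminate C.
Round 2: B 30, D 60, A 65. Eliminate B.

B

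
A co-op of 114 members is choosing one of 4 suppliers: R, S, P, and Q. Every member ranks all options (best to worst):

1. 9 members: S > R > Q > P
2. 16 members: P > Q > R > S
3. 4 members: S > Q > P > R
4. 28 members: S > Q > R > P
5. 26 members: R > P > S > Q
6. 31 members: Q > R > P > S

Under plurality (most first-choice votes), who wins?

First-place votes: R 26, S 41, P 16, Q 31.
S has the most first-place votes.

S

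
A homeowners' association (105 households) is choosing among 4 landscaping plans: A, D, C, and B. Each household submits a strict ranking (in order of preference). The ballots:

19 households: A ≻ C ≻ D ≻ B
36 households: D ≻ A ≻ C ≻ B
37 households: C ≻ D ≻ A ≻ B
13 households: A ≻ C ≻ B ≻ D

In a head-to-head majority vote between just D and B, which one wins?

D

Voters preferring D to B: 92; preferring B to D: 13.
D wins the head-to-head.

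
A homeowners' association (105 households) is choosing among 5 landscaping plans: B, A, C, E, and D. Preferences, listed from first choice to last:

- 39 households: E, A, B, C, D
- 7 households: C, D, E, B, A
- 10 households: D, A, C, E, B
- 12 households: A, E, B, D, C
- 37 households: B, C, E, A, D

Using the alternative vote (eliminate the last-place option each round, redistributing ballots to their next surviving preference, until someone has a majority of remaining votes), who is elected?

E

Round 1: B 37, A 12, C 7, E 39, D 10. Eliminate C.
Round 2: B 37, A 12, E 39, D 17. Eliminate A.
Round 3: B 37, E 51, D 17. Eliminate D.
Round 4: B 37, E 68. E has a majority.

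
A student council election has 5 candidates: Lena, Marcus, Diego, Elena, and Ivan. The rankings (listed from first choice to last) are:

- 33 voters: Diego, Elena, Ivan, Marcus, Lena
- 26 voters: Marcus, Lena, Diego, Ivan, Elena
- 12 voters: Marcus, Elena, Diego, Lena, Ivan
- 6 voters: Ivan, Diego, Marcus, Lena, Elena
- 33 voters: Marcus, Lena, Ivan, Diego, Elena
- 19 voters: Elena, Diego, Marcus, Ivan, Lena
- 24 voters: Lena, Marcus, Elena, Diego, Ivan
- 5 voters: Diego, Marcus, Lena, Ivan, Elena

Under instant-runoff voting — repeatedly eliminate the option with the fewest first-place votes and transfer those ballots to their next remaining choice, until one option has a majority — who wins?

Round 1: Lena 24, Marcus 71, Diego 38, Elena 19, Ivan 6. Eliminate Ivan.
Round 2: Lena 24, Marcus 71, Diego 44, Elena 19. Eliminate Elena.
Round 3: Lena 24, Marcus 71, Diego 63. Eliminate Lena.
Round 4: Marcus 95, Diego 63. Marcus has a majority.

Marcus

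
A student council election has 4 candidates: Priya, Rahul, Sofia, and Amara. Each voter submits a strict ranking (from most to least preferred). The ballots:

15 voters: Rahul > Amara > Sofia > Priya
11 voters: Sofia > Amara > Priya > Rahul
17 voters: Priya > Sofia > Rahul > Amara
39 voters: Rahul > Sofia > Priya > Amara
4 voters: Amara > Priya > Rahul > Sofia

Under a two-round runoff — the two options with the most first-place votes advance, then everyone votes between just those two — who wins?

Round 1 first-place votes: Priya 17, Rahul 54, Sofia 11, Amara 4.
Rahul and Priya advance.
Runoff: Rahul is preferred to Priya by 54 voters; Priya by 32.
Rahul wins the runoff.

Rahul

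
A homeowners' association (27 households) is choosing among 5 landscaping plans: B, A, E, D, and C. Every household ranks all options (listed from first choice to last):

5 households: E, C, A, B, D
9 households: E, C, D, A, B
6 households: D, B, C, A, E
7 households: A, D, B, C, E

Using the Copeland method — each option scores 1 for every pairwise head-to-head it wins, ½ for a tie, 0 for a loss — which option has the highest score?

B: loses to A, E, D, and C → score 0.
A: beats B; loses to E, D, and C → score 1.
E: beats B, A, D, and C → score 4.
D: beats B and A; loses to E and C → score 2.
C: beats B, A, and D; loses to E → score 3.
E has the best pairwise record.

E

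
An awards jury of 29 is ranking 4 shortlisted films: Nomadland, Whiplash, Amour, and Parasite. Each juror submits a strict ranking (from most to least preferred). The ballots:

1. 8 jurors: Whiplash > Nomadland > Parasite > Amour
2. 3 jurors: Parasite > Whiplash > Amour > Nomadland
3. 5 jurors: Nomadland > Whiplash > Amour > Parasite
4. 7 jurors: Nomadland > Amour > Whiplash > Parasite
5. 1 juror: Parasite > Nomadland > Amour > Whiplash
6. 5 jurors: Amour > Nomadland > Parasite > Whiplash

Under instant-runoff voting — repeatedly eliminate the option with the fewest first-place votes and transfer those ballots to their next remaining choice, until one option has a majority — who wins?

Nomadland

Round 1: Nomadland 12, Whiplash 8, Amour 5, Parasite 4. Eliminate Parasite.
Round 2: Nomadland 13, Whiplash 11, Amour 5. Eliminate Amour.
Round 3: Nomadland 18, Whiplash 11. Nomadland has a majority.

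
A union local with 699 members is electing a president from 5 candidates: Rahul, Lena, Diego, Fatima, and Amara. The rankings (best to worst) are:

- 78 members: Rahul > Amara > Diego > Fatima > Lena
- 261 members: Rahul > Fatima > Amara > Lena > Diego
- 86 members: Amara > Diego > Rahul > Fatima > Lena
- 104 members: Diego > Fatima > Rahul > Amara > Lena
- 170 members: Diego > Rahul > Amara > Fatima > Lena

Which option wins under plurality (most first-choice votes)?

First-place votes: Rahul 339, Lena 0, Diego 274, Fatima 0, Amara 86.
Rahul has the most first-place votes.

Rahul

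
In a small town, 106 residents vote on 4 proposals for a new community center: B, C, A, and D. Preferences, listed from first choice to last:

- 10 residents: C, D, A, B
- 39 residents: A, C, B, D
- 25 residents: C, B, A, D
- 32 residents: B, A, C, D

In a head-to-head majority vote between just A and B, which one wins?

Voters preferring A to B: 49; preferring B to A: 57.
B wins the head-to-head.

B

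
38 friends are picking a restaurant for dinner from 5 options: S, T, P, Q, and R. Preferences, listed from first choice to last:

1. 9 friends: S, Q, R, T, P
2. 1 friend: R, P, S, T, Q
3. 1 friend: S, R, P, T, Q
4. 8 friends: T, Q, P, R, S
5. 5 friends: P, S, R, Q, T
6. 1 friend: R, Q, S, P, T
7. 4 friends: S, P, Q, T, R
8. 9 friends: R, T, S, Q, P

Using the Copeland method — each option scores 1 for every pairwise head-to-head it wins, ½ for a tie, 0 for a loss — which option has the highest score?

S: beats T, P, and Q; ties R → score 3.5.
T: beats P; ties Q; loses to S and R → score 1.5.
P: loses to S, T, Q, and R → score 0.
Q: beats P and R; ties T; loses to S → score 2.5.
R: beats T and P; ties S; loses to Q → score 2.5.
S has the best pairwise record.

S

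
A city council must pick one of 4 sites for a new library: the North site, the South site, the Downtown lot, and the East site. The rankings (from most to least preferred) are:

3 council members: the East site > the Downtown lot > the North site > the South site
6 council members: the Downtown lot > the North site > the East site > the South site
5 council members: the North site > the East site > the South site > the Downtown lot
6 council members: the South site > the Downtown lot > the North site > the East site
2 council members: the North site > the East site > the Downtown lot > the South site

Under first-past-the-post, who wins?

the North site

First-place votes: the North site 7, the South site 6, the Downtown lot 6, the East site 3.
the North site has the most first-place votes.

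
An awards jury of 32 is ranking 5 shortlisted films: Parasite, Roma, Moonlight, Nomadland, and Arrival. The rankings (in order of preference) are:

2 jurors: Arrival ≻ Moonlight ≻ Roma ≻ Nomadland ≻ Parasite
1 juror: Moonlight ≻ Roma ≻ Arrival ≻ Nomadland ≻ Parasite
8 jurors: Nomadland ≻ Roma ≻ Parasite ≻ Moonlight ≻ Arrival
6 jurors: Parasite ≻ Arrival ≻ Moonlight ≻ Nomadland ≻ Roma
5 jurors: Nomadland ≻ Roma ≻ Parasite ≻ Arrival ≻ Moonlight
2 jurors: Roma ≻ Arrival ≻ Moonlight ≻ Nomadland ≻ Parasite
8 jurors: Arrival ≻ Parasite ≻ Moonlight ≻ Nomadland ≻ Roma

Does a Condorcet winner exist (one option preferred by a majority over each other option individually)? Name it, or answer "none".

Checking pairwise contests:
Roma beats Parasite 18–14.
Moonlight beats Roma 17–15.
Parasite beats Moonlight 27–5.
Moonlight beats Nomadland 19–13.
Parasite beats Arrival 19–13.
Every option loses at least one head-to-head, so there is no Condorcet winner.

none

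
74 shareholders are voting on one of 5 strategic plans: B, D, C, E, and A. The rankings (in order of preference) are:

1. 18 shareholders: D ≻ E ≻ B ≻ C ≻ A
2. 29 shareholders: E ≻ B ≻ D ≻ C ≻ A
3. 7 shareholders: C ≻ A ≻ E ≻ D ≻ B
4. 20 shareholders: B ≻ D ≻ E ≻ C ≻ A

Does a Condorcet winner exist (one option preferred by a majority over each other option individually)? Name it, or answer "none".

Checking pairwise contests:
E beats B 54–20.
B beats D 49–25.
B beats C 67–7.
D beats E 38–36.
B beats A 67–7.
Every option loses at least one head-to-head, so there is no Condorcet winner.

none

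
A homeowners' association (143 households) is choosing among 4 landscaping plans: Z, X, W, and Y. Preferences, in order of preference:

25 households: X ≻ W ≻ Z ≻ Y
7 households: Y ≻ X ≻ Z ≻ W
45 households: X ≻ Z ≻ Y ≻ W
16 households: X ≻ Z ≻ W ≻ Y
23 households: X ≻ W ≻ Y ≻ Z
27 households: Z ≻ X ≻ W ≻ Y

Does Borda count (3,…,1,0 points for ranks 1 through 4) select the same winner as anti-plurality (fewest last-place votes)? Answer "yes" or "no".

Borda — scores: Z 235, X 395, W 139, Y 89. Winner: X.
Anti-plurality — last-place votes: Z 23, X 0, W 52, Y 68. Winner: X.
The two methods agree.

yes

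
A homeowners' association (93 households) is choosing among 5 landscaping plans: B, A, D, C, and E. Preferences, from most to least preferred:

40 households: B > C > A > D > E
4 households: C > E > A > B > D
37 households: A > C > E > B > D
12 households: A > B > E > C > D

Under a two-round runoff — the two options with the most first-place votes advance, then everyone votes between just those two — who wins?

A

Round 1 first-place votes: B 40, A 49, D 0, C 4, E 0.
A and B advance.
Runoff: A is preferred to B by 53 voters; B by 40.
A wins the runoff.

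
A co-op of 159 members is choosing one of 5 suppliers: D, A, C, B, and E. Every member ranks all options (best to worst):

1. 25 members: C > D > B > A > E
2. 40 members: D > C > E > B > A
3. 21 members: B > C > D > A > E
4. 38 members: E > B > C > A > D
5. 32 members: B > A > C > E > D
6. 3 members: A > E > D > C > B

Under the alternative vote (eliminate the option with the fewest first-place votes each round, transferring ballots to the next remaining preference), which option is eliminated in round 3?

E

Round 1: D 40, A 3, C 25, B 53, E 38. Eliminate A.
Round 2: D 40, C 25, B 53, E 41. Eliminate C.
Round 3: D 65, B 53, E 41. Eliminate E.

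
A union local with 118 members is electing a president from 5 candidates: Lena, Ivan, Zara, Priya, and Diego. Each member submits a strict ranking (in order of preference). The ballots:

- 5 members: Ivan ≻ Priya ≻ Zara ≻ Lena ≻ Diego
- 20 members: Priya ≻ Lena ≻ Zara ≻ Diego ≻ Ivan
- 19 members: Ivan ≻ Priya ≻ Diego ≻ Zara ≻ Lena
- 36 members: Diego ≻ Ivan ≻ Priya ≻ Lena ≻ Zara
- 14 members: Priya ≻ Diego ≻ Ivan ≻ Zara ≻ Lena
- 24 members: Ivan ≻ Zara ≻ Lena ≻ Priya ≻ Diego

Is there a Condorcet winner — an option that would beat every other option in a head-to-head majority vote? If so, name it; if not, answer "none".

Checking pairwise contests:
Ivan beats Lena 98–20.
Diego beats Ivan 70–48.
Ivan beats Zara 98–20.
Ivan beats Priya 84–34.
Priya beats Diego 82–36.
Every option loses at least one head-to-head, so there is no Condorcet winner.

none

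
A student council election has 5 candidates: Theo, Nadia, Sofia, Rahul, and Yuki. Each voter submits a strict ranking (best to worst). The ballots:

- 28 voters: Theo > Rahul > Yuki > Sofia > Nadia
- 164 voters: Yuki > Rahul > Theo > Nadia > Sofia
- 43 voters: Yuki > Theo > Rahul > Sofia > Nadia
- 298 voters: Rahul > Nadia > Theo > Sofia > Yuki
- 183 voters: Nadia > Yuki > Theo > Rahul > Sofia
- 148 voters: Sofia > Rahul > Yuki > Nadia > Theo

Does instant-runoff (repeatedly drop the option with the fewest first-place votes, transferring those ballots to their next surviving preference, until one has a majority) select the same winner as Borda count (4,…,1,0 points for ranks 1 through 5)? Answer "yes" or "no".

yes

Instant-runoff — R1 Theo 28, Nadia 183, Sofia 148, Rahul 298, Yuki 207 (Theo out); R2 Nadia 183, Sofia 148, Rahul 326, Yuki 207 (Sofia out); R3 Nadia 183, Rahul 474, Yuki 207 (Rahul winner). Winner: Rahul.
Borda — scores: Theo 1531, Nadia 1938, Sofia 961, Rahul 2481, Yuki 1729. Winner: Rahul.
The two methods agree.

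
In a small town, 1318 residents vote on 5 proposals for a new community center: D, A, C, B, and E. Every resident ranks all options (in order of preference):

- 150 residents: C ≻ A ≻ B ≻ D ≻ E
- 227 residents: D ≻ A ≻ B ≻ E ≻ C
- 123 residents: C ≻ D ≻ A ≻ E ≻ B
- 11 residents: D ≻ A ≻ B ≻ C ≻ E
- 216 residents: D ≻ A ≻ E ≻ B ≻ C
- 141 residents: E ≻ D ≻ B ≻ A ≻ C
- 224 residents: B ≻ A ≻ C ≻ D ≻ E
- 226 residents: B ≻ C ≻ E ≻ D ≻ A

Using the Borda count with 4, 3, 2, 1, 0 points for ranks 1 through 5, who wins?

D

D: 150·1 + 227·4 + 123·3 + 11·4 + 216·4 + 141·3 + 224·1 + 226·1 = 3208
A: 150·3 + 227·3 + 123·2 + 11·3 + 216·3 + 141·1 + 224·3 + 226·0 = 2871
C: 150·4 + 227·0 + 123·4 + 11·1 + 216·0 + 141·0 + 224·2 + 226·3 = 2229
B: 150·2 + 227·2 + 123·0 + 11·2 + 216·1 + 141·2 + 224·4 + 226·4 = 3074
E: 150·0 + 227·1 + 123·1 + 11·0 + 216·2 + 141·4 + 224·0 + 226·2 = 1798
D has the highest Borda score (3208).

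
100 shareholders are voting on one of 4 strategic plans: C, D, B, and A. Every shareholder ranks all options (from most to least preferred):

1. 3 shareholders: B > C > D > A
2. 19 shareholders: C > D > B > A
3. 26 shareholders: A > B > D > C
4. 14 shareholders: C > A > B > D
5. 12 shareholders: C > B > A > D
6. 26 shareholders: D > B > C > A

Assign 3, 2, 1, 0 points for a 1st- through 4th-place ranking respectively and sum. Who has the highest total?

B

C: 3·2 + 19·3 + 26·0 + 14·3 + 12·3 + 26·1 = 167
D: 3·1 + 19·2 + 26·1 + 14·0 + 12·0 + 26·3 = 145
B: 3·3 + 19·1 + 26·2 + 14·1 + 12·2 + 26·2 = 170
A: 3·0 + 19·0 + 26·3 + 14·2 + 12·1 + 26·0 = 118
B has the highest Borda score (170).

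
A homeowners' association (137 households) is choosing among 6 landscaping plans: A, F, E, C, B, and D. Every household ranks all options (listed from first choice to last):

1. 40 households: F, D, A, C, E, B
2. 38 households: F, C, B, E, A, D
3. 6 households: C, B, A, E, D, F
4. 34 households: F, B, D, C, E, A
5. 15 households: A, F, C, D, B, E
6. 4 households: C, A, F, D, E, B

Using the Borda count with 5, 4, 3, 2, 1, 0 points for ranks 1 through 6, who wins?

F

A: 40·3 + 38·1 + 6·3 + 34·0 + 15·5 + 4·4 = 267
F: 40·5 + 38·5 + 6·0 + 34·5 + 15·4 + 4·3 = 632
E: 40·1 + 38·2 + 6·2 + 34·1 + 15·0 + 4·1 = 166
C: 40·2 + 38·4 + 6·5 + 34·2 + 15·3 + 4·5 = 395
B: 40·0 + 38·3 + 6·4 + 34·4 + 15·1 + 4·0 = 289
D: 40·4 + 38·0 + 6·1 + 34·3 + 15·2 + 4·2 = 306
F has the highest Borda score (632).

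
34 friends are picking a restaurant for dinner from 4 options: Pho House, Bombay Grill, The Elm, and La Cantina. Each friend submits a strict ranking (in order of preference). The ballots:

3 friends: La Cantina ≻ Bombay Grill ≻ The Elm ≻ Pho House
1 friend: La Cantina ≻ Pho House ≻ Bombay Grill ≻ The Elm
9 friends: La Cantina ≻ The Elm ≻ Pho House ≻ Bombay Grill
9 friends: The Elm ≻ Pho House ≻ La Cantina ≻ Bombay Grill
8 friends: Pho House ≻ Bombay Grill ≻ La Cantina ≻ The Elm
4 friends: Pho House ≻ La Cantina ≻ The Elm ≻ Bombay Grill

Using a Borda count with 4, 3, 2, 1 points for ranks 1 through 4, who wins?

Pho House: 3·1 + 1·3 + 9·2 + 9·3 + 8·4 + 4·4 = 99
Bombay Grill: 3·3 + 1·2 + 9·1 + 9·1 + 8·3 + 4·1 = 57
The Elm: 3·2 + 1·1 + 9·3 + 9·4 + 8·1 + 4·2 = 86
La Cantina: 3·4 + 1·4 + 9·4 + 9·2 + 8·2 + 4·3 = 98
Pho House has the highest Borda score (99).

Pho House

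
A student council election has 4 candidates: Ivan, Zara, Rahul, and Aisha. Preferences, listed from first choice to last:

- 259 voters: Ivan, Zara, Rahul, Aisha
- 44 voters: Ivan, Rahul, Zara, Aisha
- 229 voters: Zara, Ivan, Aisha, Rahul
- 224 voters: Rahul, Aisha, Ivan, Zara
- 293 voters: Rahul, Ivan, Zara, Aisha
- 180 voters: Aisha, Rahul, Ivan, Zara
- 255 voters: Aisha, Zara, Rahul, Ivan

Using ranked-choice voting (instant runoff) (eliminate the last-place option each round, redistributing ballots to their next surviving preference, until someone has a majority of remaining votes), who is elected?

Round 1: Ivan 303, Zara 229, Rahul 517, Aisha 435. Eliminate Zara.
Round 2: Ivan 532, Rahul 517, Aisha 435. Eliminate Aisha.
Round 3: Ivan 532, Rahul 952. Rahul has a majority.

Rahul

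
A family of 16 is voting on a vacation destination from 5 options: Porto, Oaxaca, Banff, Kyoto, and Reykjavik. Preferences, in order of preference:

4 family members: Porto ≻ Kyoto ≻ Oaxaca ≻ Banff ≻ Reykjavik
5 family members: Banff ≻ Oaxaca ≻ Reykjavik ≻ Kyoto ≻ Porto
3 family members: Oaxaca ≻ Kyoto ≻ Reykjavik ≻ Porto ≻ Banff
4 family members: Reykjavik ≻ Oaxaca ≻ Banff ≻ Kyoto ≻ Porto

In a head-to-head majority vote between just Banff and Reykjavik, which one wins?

Voters preferring Banff to Reykjavik: 9; preferring Reykjavik to Banff: 7.
Banff wins the head-to-head.

Banff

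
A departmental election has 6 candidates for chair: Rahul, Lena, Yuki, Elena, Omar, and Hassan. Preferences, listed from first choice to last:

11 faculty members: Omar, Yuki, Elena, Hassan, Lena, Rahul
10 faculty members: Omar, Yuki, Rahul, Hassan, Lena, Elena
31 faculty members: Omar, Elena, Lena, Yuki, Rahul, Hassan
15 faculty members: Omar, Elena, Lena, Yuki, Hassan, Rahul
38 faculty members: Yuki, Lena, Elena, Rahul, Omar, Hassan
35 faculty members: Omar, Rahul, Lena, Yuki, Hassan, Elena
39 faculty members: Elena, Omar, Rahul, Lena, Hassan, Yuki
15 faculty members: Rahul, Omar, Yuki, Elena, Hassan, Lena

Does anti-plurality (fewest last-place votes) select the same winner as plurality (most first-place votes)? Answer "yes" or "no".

yes

Anti-plurality — last-place votes: Rahul 26, Lena 15, Yuki 39, Elena 45, Omar 0, Hassan 69. Winner: Omar.
Plurality — first-place votes: Rahul 15, Lena 0, Yuki 38, Elena 39, Omar 102, Hassan 0. Winner: Omar.
The two methods agree.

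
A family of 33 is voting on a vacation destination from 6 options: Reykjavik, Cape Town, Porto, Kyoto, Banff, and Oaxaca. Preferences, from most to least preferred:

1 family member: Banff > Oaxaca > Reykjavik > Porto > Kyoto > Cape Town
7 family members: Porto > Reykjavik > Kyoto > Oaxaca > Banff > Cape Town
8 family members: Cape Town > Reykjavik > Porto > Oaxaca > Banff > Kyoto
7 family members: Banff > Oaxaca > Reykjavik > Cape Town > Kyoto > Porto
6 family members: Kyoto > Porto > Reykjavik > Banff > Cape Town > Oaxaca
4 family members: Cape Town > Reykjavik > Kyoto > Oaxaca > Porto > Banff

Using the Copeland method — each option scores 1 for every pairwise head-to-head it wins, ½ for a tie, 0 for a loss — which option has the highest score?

Reykjavik: beats Cape Town, Porto, Kyoto, Banff, and Oaxaca → score 5.
Cape Town: beats Porto, Kyoto, and Oaxaca; loses to Reykjavik and Banff → score 3.
Porto: beats Banff and Oaxaca; loses to Reykjavik, Cape Town, and Kyoto → score 2.
Kyoto: beats Porto, Banff, and Oaxaca; loses to Reykjavik and Cape Town → score 3.
Banff: beats Cape Town; loses to Reykjavik, Porto, Kyoto, and Oaxaca → score 1.
Oaxaca: beats Banff; loses to Reykjavik, Cape Town, Porto, and Kyoto → score 1.
Reykjavik has the best pairwise record.

Reykjavik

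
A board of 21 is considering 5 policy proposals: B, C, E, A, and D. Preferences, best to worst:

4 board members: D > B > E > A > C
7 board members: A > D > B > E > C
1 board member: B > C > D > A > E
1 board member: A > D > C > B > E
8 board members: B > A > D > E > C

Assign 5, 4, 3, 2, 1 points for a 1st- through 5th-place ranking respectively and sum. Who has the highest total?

B

B: 4·4 + 7·3 + 1·5 + 1·2 + 8·5 = 84
C: 4·1 + 7·1 + 1·4 + 1·3 + 8·1 = 26
E: 4·3 + 7·2 + 1·1 + 1·1 + 8·2 = 44
A: 4·2 + 7·5 + 1·2 + 1·5 + 8·4 = 82
D: 4·5 + 7·4 + 1·3 + 1·4 + 8·3 = 79
B has the highest Borda score (84).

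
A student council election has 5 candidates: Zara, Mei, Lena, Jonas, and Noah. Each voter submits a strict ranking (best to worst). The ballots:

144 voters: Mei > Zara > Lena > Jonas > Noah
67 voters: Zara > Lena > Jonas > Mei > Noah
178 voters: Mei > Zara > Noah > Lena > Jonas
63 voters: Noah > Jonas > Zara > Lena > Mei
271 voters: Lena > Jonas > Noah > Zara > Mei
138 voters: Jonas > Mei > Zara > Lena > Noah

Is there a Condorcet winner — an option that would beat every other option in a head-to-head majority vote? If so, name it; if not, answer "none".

none

Checking pairwise contests:
Mei beats Zara 460–401.
Jonas beats Mei 539–322.
Zara beats Lena 590–271.
Lena beats Jonas 660–201.
Zara beats Noah 527–334.
Every option loses at least one head-to-head, so there is no Condorcet winner.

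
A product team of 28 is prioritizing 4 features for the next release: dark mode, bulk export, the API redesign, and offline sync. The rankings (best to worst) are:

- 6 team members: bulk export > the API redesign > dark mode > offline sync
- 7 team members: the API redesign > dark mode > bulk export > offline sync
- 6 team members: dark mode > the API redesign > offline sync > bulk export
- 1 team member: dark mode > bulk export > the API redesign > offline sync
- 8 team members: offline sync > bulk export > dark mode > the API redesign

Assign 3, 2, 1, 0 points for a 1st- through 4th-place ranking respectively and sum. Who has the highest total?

dark mode: 6·1 + 7·2 + 6·3 + 1·3 + 8·1 = 49
bulk export: 6·3 + 7·1 + 6·0 + 1·2 + 8·2 = 43
the API redesign: 6·2 + 7·3 + 6·2 + 1·1 + 8·0 = 46
offline sync: 6·0 + 7·0 + 6·1 + 1·0 + 8·3 = 30
dark mode has the highest Borda score (49).

dark mode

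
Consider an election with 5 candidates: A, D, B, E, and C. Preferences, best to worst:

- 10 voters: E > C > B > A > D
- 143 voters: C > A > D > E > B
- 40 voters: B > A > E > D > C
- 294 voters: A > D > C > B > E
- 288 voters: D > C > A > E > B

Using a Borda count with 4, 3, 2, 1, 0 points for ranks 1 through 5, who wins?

D

A: 10·1 + 143·3 + 40·3 + 294·4 + 288·2 = 2311
D: 10·0 + 143·2 + 40·1 + 294·3 + 288·4 = 2360
B: 10·2 + 143·0 + 40·4 + 294·1 + 288·0 = 474
E: 10·4 + 143·1 + 40·2 + 294·0 + 288·1 = 551
C: 10·3 + 143·4 + 40·0 + 294·2 + 288·3 = 2054
D has the highest Borda score (2360).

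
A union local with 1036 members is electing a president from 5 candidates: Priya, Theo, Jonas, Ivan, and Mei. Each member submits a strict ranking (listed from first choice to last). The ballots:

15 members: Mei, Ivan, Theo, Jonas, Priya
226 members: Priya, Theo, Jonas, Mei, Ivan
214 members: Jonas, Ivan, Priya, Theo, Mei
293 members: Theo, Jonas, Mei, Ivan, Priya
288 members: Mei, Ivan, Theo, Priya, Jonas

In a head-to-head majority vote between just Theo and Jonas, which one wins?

Voters preferring Theo to Jonas: 822; preferring Jonas to Theo: 214.
Theo wins the head-to-head.

Theo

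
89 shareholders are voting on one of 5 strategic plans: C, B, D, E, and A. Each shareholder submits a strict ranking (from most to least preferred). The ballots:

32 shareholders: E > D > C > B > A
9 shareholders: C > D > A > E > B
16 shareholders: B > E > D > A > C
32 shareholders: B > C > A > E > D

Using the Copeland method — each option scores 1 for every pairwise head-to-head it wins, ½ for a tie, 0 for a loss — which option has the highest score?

B

C: beats A; loses to B, D, and E → score 1.
B: beats C, D, E, and A → score 4.
D: beats C and A; loses to B and E → score 2.
E: beats C, D, and A; loses to B → score 3.
A: loses to C, B, D, and E → score 0.
B has the best pairwise record.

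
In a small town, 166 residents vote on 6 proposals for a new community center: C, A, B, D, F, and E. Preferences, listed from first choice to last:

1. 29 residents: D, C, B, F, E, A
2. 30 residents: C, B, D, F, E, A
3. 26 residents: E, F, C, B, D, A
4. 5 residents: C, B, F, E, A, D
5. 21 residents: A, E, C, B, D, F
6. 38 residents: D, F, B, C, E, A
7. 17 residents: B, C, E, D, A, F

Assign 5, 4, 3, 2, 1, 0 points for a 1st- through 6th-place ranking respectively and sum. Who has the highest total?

C: 29·4 + 30·5 + 26·3 + 5·5 + 21·3 + 38·2 + 17·4 = 576
A: 29·0 + 30·0 + 26·0 + 5·1 + 21·5 + 38·0 + 17·1 = 127
B: 29·3 + 30·4 + 26·2 + 5·4 + 21·2 + 38·3 + 17·5 = 520
D: 29·5 + 30·3 + 26·1 + 5·0 + 21·1 + 38·5 + 17·2 = 506
F: 29·2 + 30·2 + 26·4 + 5·3 + 21·0 + 38·4 + 17·0 = 389
E: 29·1 + 30·1 + 26·5 + 5·2 + 21·4 + 38·1 + 17·3 = 372
C has the highest Borda score (576).

C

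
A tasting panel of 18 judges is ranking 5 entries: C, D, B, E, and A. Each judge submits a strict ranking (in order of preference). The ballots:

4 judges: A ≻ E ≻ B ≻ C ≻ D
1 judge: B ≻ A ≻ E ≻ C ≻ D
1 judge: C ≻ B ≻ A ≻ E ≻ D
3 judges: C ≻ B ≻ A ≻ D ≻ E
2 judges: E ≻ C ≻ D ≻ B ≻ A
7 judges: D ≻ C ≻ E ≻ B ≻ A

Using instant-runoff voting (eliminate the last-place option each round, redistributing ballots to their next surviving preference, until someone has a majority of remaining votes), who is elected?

Round 1: C 4, D 7, B 1, E 2, A 4. Eliminate B.
Round 2: C 4, D 7, E 2, A 5. Eliminate E.
Round 3: C 6, D 7, A 5. Eliminate A.
Round 4: C 11, D 7. C has a majority.

C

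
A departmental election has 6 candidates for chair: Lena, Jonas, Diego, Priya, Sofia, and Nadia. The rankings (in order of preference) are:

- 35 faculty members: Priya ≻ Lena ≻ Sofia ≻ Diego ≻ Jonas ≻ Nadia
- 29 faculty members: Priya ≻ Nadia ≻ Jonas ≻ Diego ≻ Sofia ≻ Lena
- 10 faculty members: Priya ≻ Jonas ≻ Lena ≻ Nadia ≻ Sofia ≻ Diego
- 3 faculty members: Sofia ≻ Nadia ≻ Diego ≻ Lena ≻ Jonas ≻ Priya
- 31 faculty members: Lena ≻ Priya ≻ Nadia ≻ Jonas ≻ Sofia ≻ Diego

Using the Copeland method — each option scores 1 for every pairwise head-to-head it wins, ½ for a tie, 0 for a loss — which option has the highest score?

Priya

Lena: beats Jonas, Diego, Sofia, and Nadia; loses to Priya → score 4.
Jonas: beats Diego and Sofia; loses to Lena, Priya, and Nadia → score 2.
Diego: loses to Lena, Jonas, Priya, Sofia, and Nadia → score 0.
Priya: beats Lena, Jonas, Diego, Sofia, and Nadia → score 5.
Sofia: beats Diego; loses to Lena, Jonas, Priya, and Nadia → score 1.
Nadia: beats Jonas, Diego, and Sofia; loses to Lena and Priya → score 3.
Priya has the best pairwise record.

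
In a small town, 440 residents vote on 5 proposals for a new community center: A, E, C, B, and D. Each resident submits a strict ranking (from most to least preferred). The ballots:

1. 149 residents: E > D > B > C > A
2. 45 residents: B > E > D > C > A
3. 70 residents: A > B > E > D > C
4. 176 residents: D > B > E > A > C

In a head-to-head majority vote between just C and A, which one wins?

Voters preferring C to A: 194; preferring A to C: 246.
A wins the head-to-head.

A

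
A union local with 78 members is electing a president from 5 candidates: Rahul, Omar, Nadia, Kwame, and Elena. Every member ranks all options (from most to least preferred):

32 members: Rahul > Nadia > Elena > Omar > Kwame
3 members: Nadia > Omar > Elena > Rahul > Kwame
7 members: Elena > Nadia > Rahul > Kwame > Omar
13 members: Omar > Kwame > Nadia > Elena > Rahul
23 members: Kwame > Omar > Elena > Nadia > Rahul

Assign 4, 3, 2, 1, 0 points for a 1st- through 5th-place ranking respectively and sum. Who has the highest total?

Nadia

Rahul: 32·4 + 3·1 + 7·2 + 13·0 + 23·0 = 145
Omar: 32·1 + 3·3 + 7·0 + 13·4 + 23·3 = 162
Nadia: 32·3 + 3·4 + 7·3 + 13·2 + 23·1 = 178
Kwame: 32·0 + 3·0 + 7·1 + 13·3 + 23·4 = 138
Elena: 32·2 + 3·2 + 7·4 + 13·1 + 23·2 = 157
Nadia has the highest Borda score (178).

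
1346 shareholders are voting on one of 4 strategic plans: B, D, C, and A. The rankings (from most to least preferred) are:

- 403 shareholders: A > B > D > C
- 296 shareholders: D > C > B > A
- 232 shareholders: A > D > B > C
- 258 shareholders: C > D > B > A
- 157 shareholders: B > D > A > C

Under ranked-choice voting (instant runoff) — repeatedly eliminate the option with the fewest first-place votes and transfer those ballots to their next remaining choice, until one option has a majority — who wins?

Round 1: B 157, D 296, C 258, A 635. Eliminate B.
Round 2: D 453, C 258, A 635. Eliminate C.
Round 3: D 711, A 635. D has a majority.

D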